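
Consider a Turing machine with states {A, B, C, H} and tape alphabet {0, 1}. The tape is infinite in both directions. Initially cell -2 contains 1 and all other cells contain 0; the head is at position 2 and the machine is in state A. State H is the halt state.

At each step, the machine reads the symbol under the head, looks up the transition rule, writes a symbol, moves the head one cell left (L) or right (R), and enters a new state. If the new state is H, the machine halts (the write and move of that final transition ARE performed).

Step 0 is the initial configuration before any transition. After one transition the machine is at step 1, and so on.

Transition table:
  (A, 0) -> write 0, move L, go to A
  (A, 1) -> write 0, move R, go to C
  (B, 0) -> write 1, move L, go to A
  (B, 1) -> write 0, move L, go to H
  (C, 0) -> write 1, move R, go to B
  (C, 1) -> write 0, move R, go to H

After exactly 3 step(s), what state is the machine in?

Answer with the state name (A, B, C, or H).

Answer: A

Derivation:
Step 1: in state A at pos 2, read 0 -> (A,0)->write 0,move L,goto A. Now: state=A, head=1, tape[-3..3]=0100000 (head:     ^)
Step 2: in state A at pos 1, read 0 -> (A,0)->write 0,move L,goto A. Now: state=A, head=0, tape[-3..3]=0100000 (head:    ^)
Step 3: in state A at pos 0, read 0 -> (A,0)->write 0,move L,goto A. Now: state=A, head=-1, tape[-3..3]=0100000 (head:   ^)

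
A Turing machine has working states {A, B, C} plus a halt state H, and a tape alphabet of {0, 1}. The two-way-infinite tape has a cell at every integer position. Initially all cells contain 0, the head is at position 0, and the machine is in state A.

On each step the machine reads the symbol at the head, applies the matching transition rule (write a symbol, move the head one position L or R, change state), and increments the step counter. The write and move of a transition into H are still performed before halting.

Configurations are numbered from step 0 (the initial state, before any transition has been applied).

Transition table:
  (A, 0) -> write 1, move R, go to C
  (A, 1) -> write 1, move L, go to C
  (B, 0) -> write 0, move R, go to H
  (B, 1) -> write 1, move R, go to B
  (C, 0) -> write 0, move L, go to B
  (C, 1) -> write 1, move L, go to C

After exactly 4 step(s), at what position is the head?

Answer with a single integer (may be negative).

Step 1: in state A at pos 0, read 0 -> (A,0)->write 1,move R,goto C. Now: state=C, head=1, tape[-1..2]=0100 (head:   ^)
Step 2: in state C at pos 1, read 0 -> (C,0)->write 0,move L,goto B. Now: state=B, head=0, tape[-1..2]=0100 (head:  ^)
Step 3: in state B at pos 0, read 1 -> (B,1)->write 1,move R,goto B. Now: state=B, head=1, tape[-1..2]=0100 (head:   ^)
Step 4: in state B at pos 1, read 0 -> (B,0)->write 0,move R,goto H. Now: state=H, head=2, tape[-1..3]=01000 (head:    ^)

Answer: 2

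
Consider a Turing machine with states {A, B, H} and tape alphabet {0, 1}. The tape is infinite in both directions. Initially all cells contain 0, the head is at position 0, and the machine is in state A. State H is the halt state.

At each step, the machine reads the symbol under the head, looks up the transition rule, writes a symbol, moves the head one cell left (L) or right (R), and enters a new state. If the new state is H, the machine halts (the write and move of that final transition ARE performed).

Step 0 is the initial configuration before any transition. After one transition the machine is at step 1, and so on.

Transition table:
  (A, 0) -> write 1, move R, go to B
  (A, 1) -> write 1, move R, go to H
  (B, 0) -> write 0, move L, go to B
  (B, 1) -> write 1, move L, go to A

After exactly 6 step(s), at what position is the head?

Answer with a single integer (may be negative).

Answer: 0

Derivation:
Step 1: in state A at pos 0, read 0 -> (A,0)->write 1,move R,goto B. Now: state=B, head=1, tape[-1..2]=0100 (head:   ^)
Step 2: in state B at pos 1, read 0 -> (B,0)->write 0,move L,goto B. Now: state=B, head=0, tape[-1..2]=0100 (head:  ^)
Step 3: in state B at pos 0, read 1 -> (B,1)->write 1,move L,goto A. Now: state=A, head=-1, tape[-2..2]=00100 (head:  ^)
Step 4: in state A at pos -1, read 0 -> (A,0)->write 1,move R,goto B. Now: state=B, head=0, tape[-2..2]=01100 (head:   ^)
Step 5: in state B at pos 0, read 1 -> (B,1)->write 1,move L,goto A. Now: state=A, head=-1, tape[-2..2]=01100 (head:  ^)
Step 6: in state A at pos -1, read 1 -> (A,1)->write 1,move R,goto H. Now: state=H, head=0, tape[-2..2]=01100 (head:   ^)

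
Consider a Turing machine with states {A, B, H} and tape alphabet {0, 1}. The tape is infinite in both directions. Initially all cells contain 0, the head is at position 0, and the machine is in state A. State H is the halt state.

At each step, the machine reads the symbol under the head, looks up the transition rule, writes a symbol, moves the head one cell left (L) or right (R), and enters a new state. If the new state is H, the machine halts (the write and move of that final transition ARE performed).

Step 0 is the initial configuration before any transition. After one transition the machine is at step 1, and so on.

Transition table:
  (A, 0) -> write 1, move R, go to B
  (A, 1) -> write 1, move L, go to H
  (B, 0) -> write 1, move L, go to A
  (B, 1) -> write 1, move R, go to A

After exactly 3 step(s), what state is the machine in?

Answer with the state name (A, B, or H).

Answer: H

Derivation:
Step 1: in state A at pos 0, read 0 -> (A,0)->write 1,move R,goto B. Now: state=B, head=1, tape[-1..2]=0100 (head:   ^)
Step 2: in state B at pos 1, read 0 -> (B,0)->write 1,move L,goto A. Now: state=A, head=0, tape[-1..2]=0110 (head:  ^)
Step 3: in state A at pos 0, read 1 -> (A,1)->write 1,move L,goto H. Now: state=H, head=-1, tape[-2..2]=00110 (head:  ^)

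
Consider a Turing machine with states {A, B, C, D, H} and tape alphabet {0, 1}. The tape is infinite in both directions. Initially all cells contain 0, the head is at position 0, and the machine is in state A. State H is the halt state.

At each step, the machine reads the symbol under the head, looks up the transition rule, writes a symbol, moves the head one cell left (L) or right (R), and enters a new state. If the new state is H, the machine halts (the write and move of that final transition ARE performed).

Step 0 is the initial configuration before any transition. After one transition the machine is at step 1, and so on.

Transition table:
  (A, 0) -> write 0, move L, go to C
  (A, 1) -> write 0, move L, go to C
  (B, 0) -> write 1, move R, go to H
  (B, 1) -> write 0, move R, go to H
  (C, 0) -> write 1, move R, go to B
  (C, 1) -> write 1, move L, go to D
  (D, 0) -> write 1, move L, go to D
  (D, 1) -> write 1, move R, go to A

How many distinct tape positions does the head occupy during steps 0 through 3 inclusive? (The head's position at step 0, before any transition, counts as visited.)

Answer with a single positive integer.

Step 1: in state A at pos 0, read 0 -> (A,0)->write 0,move L,goto C. Now: state=C, head=-1, tape[-2..1]=0000 (head:  ^)
Step 2: in state C at pos -1, read 0 -> (C,0)->write 1,move R,goto B. Now: state=B, head=0, tape[-2..1]=0100 (head:   ^)
Step 3: in state B at pos 0, read 0 -> (B,0)->write 1,move R,goto H. Now: state=H, head=1, tape[-2..2]=01100 (head:    ^)
Head positions at steps 0..3: starting at 0, distinct positions visited = {-1, 0, 1} -> 3 position(s)

Answer: 3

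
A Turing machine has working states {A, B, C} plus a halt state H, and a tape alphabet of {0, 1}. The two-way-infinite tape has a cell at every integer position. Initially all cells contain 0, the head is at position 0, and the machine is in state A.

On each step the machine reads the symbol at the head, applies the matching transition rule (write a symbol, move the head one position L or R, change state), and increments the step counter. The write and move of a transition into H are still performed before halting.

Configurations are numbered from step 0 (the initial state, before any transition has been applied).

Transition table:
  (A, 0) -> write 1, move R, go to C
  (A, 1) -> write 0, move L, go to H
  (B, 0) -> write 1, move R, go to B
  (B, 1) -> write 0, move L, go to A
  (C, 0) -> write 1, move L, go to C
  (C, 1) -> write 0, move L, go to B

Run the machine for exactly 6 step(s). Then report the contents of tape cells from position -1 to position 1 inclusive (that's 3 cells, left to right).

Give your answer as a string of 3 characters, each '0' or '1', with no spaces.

Answer: 110

Derivation:
Step 1: in state A at pos 0, read 0 -> (A,0)->write 1,move R,goto C. Now: state=C, head=1, tape[-1..2]=0100 (head:   ^)
Step 2: in state C at pos 1, read 0 -> (C,0)->write 1,move L,goto C. Now: state=C, head=0, tape[-1..2]=0110 (head:  ^)
Step 3: in state C at pos 0, read 1 -> (C,1)->write 0,move L,goto B. Now: state=B, head=-1, tape[-2..2]=00010 (head:  ^)
Step 4: in state B at pos -1, read 0 -> (B,0)->write 1,move R,goto B. Now: state=B, head=0, tape[-2..2]=01010 (head:   ^)
Step 5: in state B at pos 0, read 0 -> (B,0)->write 1,move R,goto B. Now: state=B, head=1, tape[-2..2]=01110 (head:    ^)
Step 6: in state B at pos 1, read 1 -> (B,1)->write 0,move L,goto A. Now: state=A, head=0, tape[-2..2]=01100 (head:   ^)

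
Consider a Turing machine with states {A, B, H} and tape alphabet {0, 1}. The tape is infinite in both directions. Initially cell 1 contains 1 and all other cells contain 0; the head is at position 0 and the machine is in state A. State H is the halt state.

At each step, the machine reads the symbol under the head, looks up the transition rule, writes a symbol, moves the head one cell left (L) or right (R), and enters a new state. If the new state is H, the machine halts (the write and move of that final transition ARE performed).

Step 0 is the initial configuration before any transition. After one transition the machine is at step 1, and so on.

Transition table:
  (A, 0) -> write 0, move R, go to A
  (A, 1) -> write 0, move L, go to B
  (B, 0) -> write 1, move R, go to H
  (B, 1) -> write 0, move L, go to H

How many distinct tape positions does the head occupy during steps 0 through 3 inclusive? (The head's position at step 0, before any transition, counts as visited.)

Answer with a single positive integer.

Answer: 2

Derivation:
Step 1: in state A at pos 0, read 0 -> (A,0)->write 0,move R,goto A. Now: state=A, head=1, tape[-1..2]=0010 (head:   ^)
Step 2: in state A at pos 1, read 1 -> (A,1)->write 0,move L,goto B. Now: state=B, head=0, tape[-1..2]=0000 (head:  ^)
Step 3: in state B at pos 0, read 0 -> (B,0)->write 1,move R,goto H. Now: state=H, head=1, tape[-1..2]=0100 (head:   ^)
Head positions at steps 0..3: starting at 0, distinct positions visited = {0, 1} -> 2 position(s)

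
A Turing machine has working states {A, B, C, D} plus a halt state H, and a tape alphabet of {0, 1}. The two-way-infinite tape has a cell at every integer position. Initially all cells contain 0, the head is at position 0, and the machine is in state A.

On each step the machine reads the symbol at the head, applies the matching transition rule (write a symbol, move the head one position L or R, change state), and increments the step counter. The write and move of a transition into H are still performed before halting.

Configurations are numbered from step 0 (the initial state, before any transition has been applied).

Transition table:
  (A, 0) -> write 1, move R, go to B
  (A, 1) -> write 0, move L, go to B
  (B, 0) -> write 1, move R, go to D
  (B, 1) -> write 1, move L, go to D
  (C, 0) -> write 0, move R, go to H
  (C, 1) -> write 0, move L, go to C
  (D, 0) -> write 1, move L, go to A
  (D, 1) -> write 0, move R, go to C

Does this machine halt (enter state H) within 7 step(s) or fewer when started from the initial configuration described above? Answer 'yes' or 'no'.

Step 1: in state A at pos 0, read 0 -> (A,0)->write 1,move R,goto B. Now: state=B, head=1, tape[-1..2]=0100 (head:   ^)
Step 2: in state B at pos 1, read 0 -> (B,0)->write 1,move R,goto D. Now: state=D, head=2, tape[-1..3]=01100 (head:    ^)
Step 3: in state D at pos 2, read 0 -> (D,0)->write 1,move L,goto A. Now: state=A, head=1, tape[-1..3]=01110 (head:   ^)
Step 4: in state A at pos 1, read 1 -> (A,1)->write 0,move L,goto B. Now: state=B, head=0, tape[-1..3]=01010 (head:  ^)
Step 5: in state B at pos 0, read 1 -> (B,1)->write 1,move L,goto D. Now: state=D, head=-1, tape[-2..3]=001010 (head:  ^)
Step 6: in state D at pos -1, read 0 -> (D,0)->write 1,move L,goto A. Now: state=A, head=-2, tape[-3..3]=0011010 (head:  ^)
Step 7: in state A at pos -2, read 0 -> (A,0)->write 1,move R,goto B. Now: state=B, head=-1, tape[-3..3]=0111010 (head:   ^)
After 7 step(s): state = B (not H) -> not halted within 7 -> no

Answer: no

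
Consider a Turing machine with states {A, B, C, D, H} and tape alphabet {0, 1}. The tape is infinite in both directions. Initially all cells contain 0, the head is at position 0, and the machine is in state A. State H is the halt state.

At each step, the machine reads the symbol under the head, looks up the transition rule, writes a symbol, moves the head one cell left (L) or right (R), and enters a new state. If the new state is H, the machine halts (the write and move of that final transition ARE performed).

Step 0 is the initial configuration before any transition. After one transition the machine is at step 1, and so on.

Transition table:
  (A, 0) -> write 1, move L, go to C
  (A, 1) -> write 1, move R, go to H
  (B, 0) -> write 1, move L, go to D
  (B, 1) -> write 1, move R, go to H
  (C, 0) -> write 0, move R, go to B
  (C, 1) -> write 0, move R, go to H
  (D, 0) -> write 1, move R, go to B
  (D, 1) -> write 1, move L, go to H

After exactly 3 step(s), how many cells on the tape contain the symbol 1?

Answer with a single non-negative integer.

Answer: 1

Derivation:
Step 1: in state A at pos 0, read 0 -> (A,0)->write 1,move L,goto C. Now: state=C, head=-1, tape[-2..1]=0010 (head:  ^)
Step 2: in state C at pos -1, read 0 -> (C,0)->write 0,move R,goto B. Now: state=B, head=0, tape[-2..1]=0010 (head:   ^)
Step 3: in state B at pos 0, read 1 -> (B,1)->write 1,move R,goto H. Now: state=H, head=1, tape[-2..2]=00100 (head:    ^)
Cells containing 1 after step 3: {0} -> 1 cell(s)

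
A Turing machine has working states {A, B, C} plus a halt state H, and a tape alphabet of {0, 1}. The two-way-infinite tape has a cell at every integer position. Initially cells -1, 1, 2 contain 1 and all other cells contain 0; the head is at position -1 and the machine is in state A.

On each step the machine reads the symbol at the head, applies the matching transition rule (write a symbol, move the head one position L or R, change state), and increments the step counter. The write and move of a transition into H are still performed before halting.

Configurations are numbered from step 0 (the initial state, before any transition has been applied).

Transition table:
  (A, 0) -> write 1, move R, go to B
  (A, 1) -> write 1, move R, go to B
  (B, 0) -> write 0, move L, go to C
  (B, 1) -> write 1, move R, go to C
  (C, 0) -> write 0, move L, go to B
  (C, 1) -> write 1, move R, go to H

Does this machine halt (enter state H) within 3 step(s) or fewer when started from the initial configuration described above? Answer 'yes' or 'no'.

Answer: yes

Derivation:
Step 1: in state A at pos -1, read 1 -> (A,1)->write 1,move R,goto B. Now: state=B, head=0, tape[-2..3]=010110 (head:   ^)
Step 2: in state B at pos 0, read 0 -> (B,0)->write 0,move L,goto C. Now: state=C, head=-1, tape[-2..3]=010110 (head:  ^)
Step 3: in state C at pos -1, read 1 -> (C,1)->write 1,move R,goto H. Now: state=H, head=0, tape[-2..3]=010110 (head:   ^)
State H reached at step 3; 3 <= 3 -> yes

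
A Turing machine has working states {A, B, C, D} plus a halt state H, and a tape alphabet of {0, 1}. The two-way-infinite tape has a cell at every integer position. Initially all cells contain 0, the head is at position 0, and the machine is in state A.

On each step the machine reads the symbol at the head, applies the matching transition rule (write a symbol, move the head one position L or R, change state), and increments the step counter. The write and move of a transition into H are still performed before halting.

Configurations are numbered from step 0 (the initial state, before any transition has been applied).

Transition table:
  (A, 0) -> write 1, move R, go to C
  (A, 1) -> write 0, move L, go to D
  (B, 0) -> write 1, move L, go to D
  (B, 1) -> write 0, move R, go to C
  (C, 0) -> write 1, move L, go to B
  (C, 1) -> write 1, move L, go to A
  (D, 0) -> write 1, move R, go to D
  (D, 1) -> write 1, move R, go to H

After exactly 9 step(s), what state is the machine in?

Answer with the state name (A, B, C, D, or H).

Step 1: in state A at pos 0, read 0 -> (A,0)->write 1,move R,goto C. Now: state=C, head=1, tape[-1..2]=0100 (head:   ^)
Step 2: in state C at pos 1, read 0 -> (C,0)->write 1,move L,goto B. Now: state=B, head=0, tape[-1..2]=0110 (head:  ^)
Step 3: in state B at pos 0, read 1 -> (B,1)->write 0,move R,goto C. Now: state=C, head=1, tape[-1..2]=0010 (head:   ^)
Step 4: in state C at pos 1, read 1 -> (C,1)->write 1,move L,goto A. Now: state=A, head=0, tape[-1..2]=0010 (head:  ^)
Step 5: in state A at pos 0, read 0 -> (A,0)->write 1,move R,goto C. Now: state=C, head=1, tape[-1..2]=0110 (head:   ^)
Step 6: in state C at pos 1, read 1 -> (C,1)->write 1,move L,goto A. Now: state=A, head=0, tape[-1..2]=0110 (head:  ^)
Step 7: in state A at pos 0, read 1 -> (A,1)->write 0,move L,goto D. Now: state=D, head=-1, tape[-2..2]=00010 (head:  ^)
Step 8: in state D at pos -1, read 0 -> (D,0)->write 1,move R,goto D. Now: state=D, head=0, tape[-2..2]=01010 (head:   ^)
Step 9: in state D at pos 0, read 0 -> (D,0)->write 1,move R,goto D. Now: state=D, head=1, tape[-2..2]=01110 (head:    ^)

Answer: D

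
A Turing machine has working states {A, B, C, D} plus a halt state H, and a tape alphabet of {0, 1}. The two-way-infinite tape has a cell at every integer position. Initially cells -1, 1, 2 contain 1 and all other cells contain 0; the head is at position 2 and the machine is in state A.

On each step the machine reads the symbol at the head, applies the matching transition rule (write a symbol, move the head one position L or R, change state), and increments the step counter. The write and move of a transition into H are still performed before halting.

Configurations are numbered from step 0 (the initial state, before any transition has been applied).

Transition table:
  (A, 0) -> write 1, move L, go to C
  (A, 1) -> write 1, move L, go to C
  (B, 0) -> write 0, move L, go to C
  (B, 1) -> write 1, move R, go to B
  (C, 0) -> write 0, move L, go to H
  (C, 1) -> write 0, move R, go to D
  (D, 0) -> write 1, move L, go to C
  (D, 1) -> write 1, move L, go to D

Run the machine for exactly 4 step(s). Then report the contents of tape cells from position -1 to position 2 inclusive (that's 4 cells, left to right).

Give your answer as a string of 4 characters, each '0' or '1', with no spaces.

Answer: 1011

Derivation:
Step 1: in state A at pos 2, read 1 -> (A,1)->write 1,move L,goto C. Now: state=C, head=1, tape[-2..3]=010110 (head:    ^)
Step 2: in state C at pos 1, read 1 -> (C,1)->write 0,move R,goto D. Now: state=D, head=2, tape[-2..3]=010010 (head:     ^)
Step 3: in state D at pos 2, read 1 -> (D,1)->write 1,move L,goto D. Now: state=D, head=1, tape[-2..3]=010010 (head:    ^)
Step 4: in state D at pos 1, read 0 -> (D,0)->write 1,move L,goto C. Now: state=C, head=0, tape[-2..3]=010110 (head:   ^)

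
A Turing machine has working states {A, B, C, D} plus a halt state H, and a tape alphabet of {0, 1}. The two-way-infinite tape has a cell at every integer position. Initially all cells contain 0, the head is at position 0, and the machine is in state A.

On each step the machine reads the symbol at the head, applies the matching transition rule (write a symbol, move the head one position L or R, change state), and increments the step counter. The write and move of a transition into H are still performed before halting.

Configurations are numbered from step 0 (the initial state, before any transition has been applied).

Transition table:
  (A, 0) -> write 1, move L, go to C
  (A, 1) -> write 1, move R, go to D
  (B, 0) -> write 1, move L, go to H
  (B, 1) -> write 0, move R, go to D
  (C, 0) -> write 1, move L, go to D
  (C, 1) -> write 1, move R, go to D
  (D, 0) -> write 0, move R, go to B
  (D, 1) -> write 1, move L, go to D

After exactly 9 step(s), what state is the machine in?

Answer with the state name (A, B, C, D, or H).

Step 1: in state A at pos 0, read 0 -> (A,0)->write 1,move L,goto C. Now: state=C, head=-1, tape[-2..1]=0010 (head:  ^)
Step 2: in state C at pos -1, read 0 -> (C,0)->write 1,move L,goto D. Now: state=D, head=-2, tape[-3..1]=00110 (head:  ^)
Step 3: in state D at pos -2, read 0 -> (D,0)->write 0,move R,goto B. Now: state=B, head=-1, tape[-3..1]=00110 (head:   ^)
Step 4: in state B at pos -1, read 1 -> (B,1)->write 0,move R,goto D. Now: state=D, head=0, tape[-3..1]=00010 (head:    ^)
Step 5: in state D at pos 0, read 1 -> (D,1)->write 1,move L,goto D. Now: state=D, head=-1, tape[-3..1]=00010 (head:   ^)
Step 6: in state D at pos -1, read 0 -> (D,0)->write 0,move R,goto B. Now: state=B, head=0, tape[-3..1]=00010 (head:    ^)
Step 7: in state B at pos 0, read 1 -> (B,1)->write 0,move R,goto D. Now: state=D, head=1, tape[-3..2]=000000 (head:     ^)
Step 8: in state D at pos 1, read 0 -> (D,0)->write 0,move R,goto B. Now: state=B, head=2, tape[-3..3]=0000000 (head:      ^)
Step 9: in state B at pos 2, read 0 -> (B,0)->write 1,move L,goto H. Now: state=H, head=1, tape[-3..3]=0000010 (head:     ^)

Answer: H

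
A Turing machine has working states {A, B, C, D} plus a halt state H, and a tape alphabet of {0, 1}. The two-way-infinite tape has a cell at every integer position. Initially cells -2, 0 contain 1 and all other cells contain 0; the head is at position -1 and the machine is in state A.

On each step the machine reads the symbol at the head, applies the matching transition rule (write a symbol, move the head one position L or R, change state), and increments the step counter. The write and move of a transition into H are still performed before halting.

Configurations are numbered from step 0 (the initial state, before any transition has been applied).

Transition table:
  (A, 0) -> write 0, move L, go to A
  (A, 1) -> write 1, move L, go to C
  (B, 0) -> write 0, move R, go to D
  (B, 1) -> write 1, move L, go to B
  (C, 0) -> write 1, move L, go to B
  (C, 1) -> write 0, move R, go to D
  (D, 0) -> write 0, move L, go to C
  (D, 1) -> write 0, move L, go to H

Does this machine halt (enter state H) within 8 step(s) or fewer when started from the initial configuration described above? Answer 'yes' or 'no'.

Step 1: in state A at pos -1, read 0 -> (A,0)->write 0,move L,goto A. Now: state=A, head=-2, tape[-3..1]=01010 (head:  ^)
Step 2: in state A at pos -2, read 1 -> (A,1)->write 1,move L,goto C. Now: state=C, head=-3, tape[-4..1]=001010 (head:  ^)
Step 3: in state C at pos -3, read 0 -> (C,0)->write 1,move L,goto B. Now: state=B, head=-4, tape[-5..1]=0011010 (head:  ^)
Step 4: in state B at pos -4, read 0 -> (B,0)->write 0,move R,goto D. Now: state=D, head=-3, tape[-5..1]=0011010 (head:   ^)
Step 5: in state D at pos -3, read 1 -> (D,1)->write 0,move L,goto H. Now: state=H, head=-4, tape[-5..1]=0001010 (head:  ^)
State H reached at step 5; 5 <= 8 -> yes

Answer: yes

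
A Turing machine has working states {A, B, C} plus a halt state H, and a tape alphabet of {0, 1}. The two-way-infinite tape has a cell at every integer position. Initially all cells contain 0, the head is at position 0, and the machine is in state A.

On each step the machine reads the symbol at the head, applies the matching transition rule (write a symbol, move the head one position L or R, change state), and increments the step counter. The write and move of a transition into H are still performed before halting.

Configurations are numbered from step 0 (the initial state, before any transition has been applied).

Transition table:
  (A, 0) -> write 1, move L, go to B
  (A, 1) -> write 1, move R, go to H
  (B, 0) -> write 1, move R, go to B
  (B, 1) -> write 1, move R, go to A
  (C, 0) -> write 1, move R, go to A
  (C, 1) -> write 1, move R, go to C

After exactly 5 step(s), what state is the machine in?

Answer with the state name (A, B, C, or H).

Answer: A

Derivation:
Step 1: in state A at pos 0, read 0 -> (A,0)->write 1,move L,goto B. Now: state=B, head=-1, tape[-2..1]=0010 (head:  ^)
Step 2: in state B at pos -1, read 0 -> (B,0)->write 1,move R,goto B. Now: state=B, head=0, tape[-2..1]=0110 (head:   ^)
Step 3: in state B at pos 0, read 1 -> (B,1)->write 1,move R,goto A. Now: state=A, head=1, tape[-2..2]=01100 (head:    ^)
Step 4: in state A at pos 1, read 0 -> (A,0)->write 1,move L,goto B. Now: state=B, head=0, tape[-2..2]=01110 (head:   ^)
Step 5: in state B at pos 0, read 1 -> (B,1)->write 1,move R,goto A. Now: state=A, head=1, tape[-2..2]=01110 (head:    ^)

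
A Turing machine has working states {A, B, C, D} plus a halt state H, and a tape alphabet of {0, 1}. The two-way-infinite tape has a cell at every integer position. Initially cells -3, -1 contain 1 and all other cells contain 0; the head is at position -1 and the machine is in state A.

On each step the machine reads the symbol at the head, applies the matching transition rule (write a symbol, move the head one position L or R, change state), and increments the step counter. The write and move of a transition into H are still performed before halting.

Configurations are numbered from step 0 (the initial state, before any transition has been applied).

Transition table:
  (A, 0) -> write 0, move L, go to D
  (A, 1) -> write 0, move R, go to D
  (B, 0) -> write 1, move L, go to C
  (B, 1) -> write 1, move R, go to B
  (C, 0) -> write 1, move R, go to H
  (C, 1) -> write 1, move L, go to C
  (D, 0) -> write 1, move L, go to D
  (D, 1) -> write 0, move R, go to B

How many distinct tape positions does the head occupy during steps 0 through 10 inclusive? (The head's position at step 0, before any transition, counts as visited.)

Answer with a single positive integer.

Answer: 5

Derivation:
Step 1: in state A at pos -1, read 1 -> (A,1)->write 0,move R,goto D. Now: state=D, head=0, tape[-4..1]=010000 (head:     ^)
Step 2: in state D at pos 0, read 0 -> (D,0)->write 1,move L,goto D. Now: state=D, head=-1, tape[-4..1]=010010 (head:    ^)
Step 3: in state D at pos -1, read 0 -> (D,0)->write 1,move L,goto D. Now: state=D, head=-2, tape[-4..1]=010110 (head:   ^)
Step 4: in state D at pos -2, read 0 -> (D,0)->write 1,move L,goto D. Now: state=D, head=-3, tape[-4..1]=011110 (head:  ^)
Step 5: in state D at pos -3, read 1 -> (D,1)->write 0,move R,goto B. Now: state=B, head=-2, tape[-4..1]=001110 (head:   ^)
Step 6: in state B at pos -2, read 1 -> (B,1)->write 1,move R,goto B. Now: state=B, head=-1, tape[-4..1]=001110 (head:    ^)
Step 7: in state B at pos -1, read 1 -> (B,1)->write 1,move R,goto B. Now: state=B, head=0, tape[-4..1]=001110 (head:     ^)
Step 8: in state B at pos 0, read 1 -> (B,1)->write 1,move R,goto B. Now: state=B, head=1, tape[-4..2]=0011100 (head:      ^)
Step 9: in state B at pos 1, read 0 -> (B,0)->write 1,move L,goto C. Now: state=C, head=0, tape[-4..2]=0011110 (head:     ^)
Step 10: in state C at pos 0, read 1 -> (C,1)->write 1,move L,goto C. Now: state=C, head=-1, tape[-4..2]=0011110 (head:    ^)
Head positions at steps 0..10: starting at -1, distinct positions visited = {-3, -2, -1, 0, 1} -> 5 position(s)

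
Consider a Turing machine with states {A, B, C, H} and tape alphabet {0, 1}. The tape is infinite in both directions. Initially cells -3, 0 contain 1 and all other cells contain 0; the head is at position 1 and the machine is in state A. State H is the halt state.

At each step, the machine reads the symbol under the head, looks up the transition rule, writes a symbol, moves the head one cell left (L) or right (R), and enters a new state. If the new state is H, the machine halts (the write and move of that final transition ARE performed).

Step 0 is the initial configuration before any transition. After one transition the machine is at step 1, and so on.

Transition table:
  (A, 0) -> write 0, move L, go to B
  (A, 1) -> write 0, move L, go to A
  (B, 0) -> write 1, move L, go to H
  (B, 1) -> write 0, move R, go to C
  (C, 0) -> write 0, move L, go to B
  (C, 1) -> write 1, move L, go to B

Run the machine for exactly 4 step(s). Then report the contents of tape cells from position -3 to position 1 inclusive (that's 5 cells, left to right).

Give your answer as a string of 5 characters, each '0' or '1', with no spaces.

Step 1: in state A at pos 1, read 0 -> (A,0)->write 0,move L,goto B. Now: state=B, head=0, tape[-4..2]=0100100 (head:     ^)
Step 2: in state B at pos 0, read 1 -> (B,1)->write 0,move R,goto C. Now: state=C, head=1, tape[-4..2]=0100000 (head:      ^)
Step 3: in state C at pos 1, read 0 -> (C,0)->write 0,move L,goto B. Now: state=B, head=0, tape[-4..2]=0100000 (head:     ^)
Step 4: in state B at pos 0, read 0 -> (B,0)->write 1,move L,goto H. Now: state=H, head=-1, tape[-4..2]=0100100 (head:    ^)

Answer: 10010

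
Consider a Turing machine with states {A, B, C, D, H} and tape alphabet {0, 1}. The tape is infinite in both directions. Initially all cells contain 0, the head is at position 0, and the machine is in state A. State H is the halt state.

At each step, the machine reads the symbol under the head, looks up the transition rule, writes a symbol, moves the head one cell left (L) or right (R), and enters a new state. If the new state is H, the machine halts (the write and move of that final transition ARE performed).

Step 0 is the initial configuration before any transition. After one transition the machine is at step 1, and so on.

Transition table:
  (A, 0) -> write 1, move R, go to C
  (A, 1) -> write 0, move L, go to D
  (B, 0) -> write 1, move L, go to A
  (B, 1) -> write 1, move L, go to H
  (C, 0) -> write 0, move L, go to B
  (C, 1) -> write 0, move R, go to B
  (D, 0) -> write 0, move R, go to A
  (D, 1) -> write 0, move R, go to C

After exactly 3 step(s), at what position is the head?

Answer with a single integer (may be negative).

Answer: -1

Derivation:
Step 1: in state A at pos 0, read 0 -> (A,0)->write 1,move R,goto C. Now: state=C, head=1, tape[-1..2]=0100 (head:   ^)
Step 2: in state C at pos 1, read 0 -> (C,0)->write 0,move L,goto B. Now: state=B, head=0, tape[-1..2]=0100 (head:  ^)
Step 3: in state B at pos 0, read 1 -> (B,1)->write 1,move L,goto H. Now: state=H, head=-1, tape[-2..2]=00100 (head:  ^)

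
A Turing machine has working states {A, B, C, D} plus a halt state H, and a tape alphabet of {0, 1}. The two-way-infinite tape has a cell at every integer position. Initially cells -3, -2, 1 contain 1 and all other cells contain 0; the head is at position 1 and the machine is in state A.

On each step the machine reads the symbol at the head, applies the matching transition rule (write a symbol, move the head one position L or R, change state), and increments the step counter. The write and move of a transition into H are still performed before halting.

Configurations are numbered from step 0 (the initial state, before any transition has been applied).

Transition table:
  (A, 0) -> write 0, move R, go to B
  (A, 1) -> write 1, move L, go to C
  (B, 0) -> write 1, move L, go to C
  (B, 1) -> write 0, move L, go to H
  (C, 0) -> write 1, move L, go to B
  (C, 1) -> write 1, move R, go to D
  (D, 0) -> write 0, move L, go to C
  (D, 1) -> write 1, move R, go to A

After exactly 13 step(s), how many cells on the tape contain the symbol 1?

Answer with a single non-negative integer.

Step 1: in state A at pos 1, read 1 -> (A,1)->write 1,move L,goto C. Now: state=C, head=0, tape[-4..2]=0110010 (head:     ^)
Step 2: in state C at pos 0, read 0 -> (C,0)->write 1,move L,goto B. Now: state=B, head=-1, tape[-4..2]=0110110 (head:    ^)
Step 3: in state B at pos -1, read 0 -> (B,0)->write 1,move L,goto C. Now: state=C, head=-2, tape[-4..2]=0111110 (head:   ^)
Step 4: in state C at pos -2, read 1 -> (C,1)->write 1,move R,goto D. Now: state=D, head=-1, tape[-4..2]=0111110 (head:    ^)
Step 5: in state D at pos -1, read 1 -> (D,1)->write 1,move R,goto A. Now: state=A, head=0, tape[-4..2]=0111110 (head:     ^)
Step 6: in state A at pos 0, read 1 -> (A,1)->write 1,move L,goto C. Now: state=C, head=-1, tape[-4..2]=0111110 (head:    ^)
Step 7: in state C at pos -1, read 1 -> (C,1)->write 1,move R,goto D. Now: state=D, head=0, tape[-4..2]=0111110 (head:     ^)
Step 8: in state D at pos 0, read 1 -> (D,1)->write 1,move R,goto A. Now: state=A, head=1, tape[-4..2]=0111110 (head:      ^)
Step 9: in state A at pos 1, read 1 -> (A,1)->write 1,move L,goto C. Now: state=C, head=0, tape[-4..2]=0111110 (head:     ^)
Step 10: in state C at pos 0, read 1 -> (C,1)->write 1,move R,goto D. Now: state=D, head=1, tape[-4..2]=0111110 (head:      ^)
Step 11: in state D at pos 1, read 1 -> (D,1)->write 1,move R,goto A. Now: state=A, head=2, tape[-4..3]=01111100 (head:       ^)
Step 12: in state A at pos 2, read 0 -> (A,0)->write 0,move R,goto B. Now: state=B, head=3, tape[-4..4]=011111000 (head:        ^)
Step 13: in state B at pos 3, read 0 -> (B,0)->write 1,move L,goto C. Now: state=C, head=2, tape[-4..4]=011111010 (head:       ^)
Cells containing 1 after step 13: {-3, -2, -1, 0, 1, 3} -> 6 cell(s)

Answer: 6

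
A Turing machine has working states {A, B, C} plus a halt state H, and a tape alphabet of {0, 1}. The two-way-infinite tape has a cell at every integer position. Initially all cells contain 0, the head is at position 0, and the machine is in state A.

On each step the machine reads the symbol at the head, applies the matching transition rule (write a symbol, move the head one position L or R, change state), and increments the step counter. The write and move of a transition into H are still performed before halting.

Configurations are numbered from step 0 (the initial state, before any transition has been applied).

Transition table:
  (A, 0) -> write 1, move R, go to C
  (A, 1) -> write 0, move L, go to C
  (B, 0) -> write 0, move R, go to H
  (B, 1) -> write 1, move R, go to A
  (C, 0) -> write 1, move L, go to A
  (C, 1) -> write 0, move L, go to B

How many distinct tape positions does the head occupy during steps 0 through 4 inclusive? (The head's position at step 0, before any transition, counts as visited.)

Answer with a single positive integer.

Step 1: in state A at pos 0, read 0 -> (A,0)->write 1,move R,goto C. Now: state=C, head=1, tape[-1..2]=0100 (head:   ^)
Step 2: in state C at pos 1, read 0 -> (C,0)->write 1,move L,goto A. Now: state=A, head=0, tape[-1..2]=0110 (head:  ^)
Step 3: in state A at pos 0, read 1 -> (A,1)->write 0,move L,goto C. Now: state=C, head=-1, tape[-2..2]=00010 (head:  ^)
Step 4: in state C at pos -1, read 0 -> (C,0)->write 1,move L,goto A. Now: state=A, head=-2, tape[-3..2]=001010 (head:  ^)
Head positions at steps 0..4: starting at 0, distinct positions visited = {-2, -1, 0, 1} -> 4 position(s)

Answer: 4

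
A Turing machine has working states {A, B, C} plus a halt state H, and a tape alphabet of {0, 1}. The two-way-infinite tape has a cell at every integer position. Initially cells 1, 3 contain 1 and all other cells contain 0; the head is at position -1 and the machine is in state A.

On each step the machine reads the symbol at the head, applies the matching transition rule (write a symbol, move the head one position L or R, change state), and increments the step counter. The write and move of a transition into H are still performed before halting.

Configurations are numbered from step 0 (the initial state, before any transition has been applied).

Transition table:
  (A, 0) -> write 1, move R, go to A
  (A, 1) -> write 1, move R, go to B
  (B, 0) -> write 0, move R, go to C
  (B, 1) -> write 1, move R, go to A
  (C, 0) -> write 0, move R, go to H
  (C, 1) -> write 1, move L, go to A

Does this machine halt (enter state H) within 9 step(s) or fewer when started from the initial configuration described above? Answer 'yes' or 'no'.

Answer: yes

Derivation:
Step 1: in state A at pos -1, read 0 -> (A,0)->write 1,move R,goto A. Now: state=A, head=0, tape[-2..4]=0101010 (head:   ^)
Step 2: in state A at pos 0, read 0 -> (A,0)->write 1,move R,goto A. Now: state=A, head=1, tape[-2..4]=0111010 (head:    ^)
Step 3: in state A at pos 1, read 1 -> (A,1)->write 1,move R,goto B. Now: state=B, head=2, tape[-2..4]=0111010 (head:     ^)
Step 4: in state B at pos 2, read 0 -> (B,0)->write 0,move R,goto C. Now: state=C, head=3, tape[-2..4]=0111010 (head:      ^)
Step 5: in state C at pos 3, read 1 -> (C,1)->write 1,move L,goto A. Now: state=A, head=2, tape[-2..4]=0111010 (head:     ^)
Step 6: in state A at pos 2, read 0 -> (A,0)->write 1,move R,goto A. Now: state=A, head=3, tape[-2..4]=0111110 (head:      ^)
Step 7: in state A at pos 3, read 1 -> (A,1)->write 1,move R,goto B. Now: state=B, head=4, tape[-2..5]=01111100 (head:       ^)
Step 8: in state B at pos 4, read 0 -> (B,0)->write 0,move R,goto C. Now: state=C, head=5, tape[-2..6]=011111000 (head:        ^)
Step 9: in state C at pos 5, read 0 -> (C,0)->write 0,move R,goto H. Now: state=H, head=6, tape[-2..7]=0111110000 (head:         ^)
State H reached at step 9; 9 <= 9 -> yes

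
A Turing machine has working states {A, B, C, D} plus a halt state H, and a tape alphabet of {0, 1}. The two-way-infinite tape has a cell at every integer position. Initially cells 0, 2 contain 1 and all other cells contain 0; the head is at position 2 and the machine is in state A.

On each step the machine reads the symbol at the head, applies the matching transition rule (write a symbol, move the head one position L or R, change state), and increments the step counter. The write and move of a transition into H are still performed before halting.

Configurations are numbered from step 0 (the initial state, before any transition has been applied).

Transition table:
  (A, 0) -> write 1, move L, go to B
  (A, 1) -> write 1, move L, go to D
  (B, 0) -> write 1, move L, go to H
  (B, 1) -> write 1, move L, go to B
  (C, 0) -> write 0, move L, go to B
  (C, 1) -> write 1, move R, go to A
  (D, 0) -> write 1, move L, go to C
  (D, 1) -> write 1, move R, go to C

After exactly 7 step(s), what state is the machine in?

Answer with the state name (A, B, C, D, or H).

Answer: D

Derivation:
Step 1: in state A at pos 2, read 1 -> (A,1)->write 1,move L,goto D. Now: state=D, head=1, tape[-1..3]=01010 (head:   ^)
Step 2: in state D at pos 1, read 0 -> (D,0)->write 1,move L,goto C. Now: state=C, head=0, tape[-1..3]=01110 (head:  ^)
Step 3: in state C at pos 0, read 1 -> (C,1)->write 1,move R,goto A. Now: state=A, head=1, tape[-1..3]=01110 (head:   ^)
Step 4: in state A at pos 1, read 1 -> (A,1)->write 1,move L,goto D. Now: state=D, head=0, tape[-1..3]=01110 (head:  ^)
Step 5: in state D at pos 0, read 1 -> (D,1)->write 1,move R,goto C. Now: state=C, head=1, tape[-1..3]=01110 (head:   ^)
Step 6: in state C at pos 1, read 1 -> (C,1)->write 1,move R,goto A. Now: state=A, head=2, tape[-1..3]=01110 (head:    ^)
Step 7: in state A at pos 2, read 1 -> (A,1)->write 1,move L,goto D. Now: state=D, head=1, tape[-1..3]=01110 (head:   ^)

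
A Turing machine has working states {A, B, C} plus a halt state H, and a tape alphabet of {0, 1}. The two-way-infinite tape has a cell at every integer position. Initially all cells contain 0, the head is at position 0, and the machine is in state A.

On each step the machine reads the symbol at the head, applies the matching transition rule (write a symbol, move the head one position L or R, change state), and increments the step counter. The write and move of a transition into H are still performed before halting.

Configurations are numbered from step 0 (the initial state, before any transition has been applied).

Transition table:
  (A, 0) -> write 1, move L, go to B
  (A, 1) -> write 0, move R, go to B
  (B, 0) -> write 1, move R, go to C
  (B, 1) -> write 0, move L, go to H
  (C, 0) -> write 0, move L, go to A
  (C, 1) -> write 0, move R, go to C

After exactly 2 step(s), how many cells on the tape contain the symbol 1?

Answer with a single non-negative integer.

Step 1: in state A at pos 0, read 0 -> (A,0)->write 1,move L,goto B. Now: state=B, head=-1, tape[-2..1]=0010 (head:  ^)
Step 2: in state B at pos -1, read 0 -> (B,0)->write 1,move R,goto C. Now: state=C, head=0, tape[-2..1]=0110 (head:   ^)
Cells containing 1 after step 2: {-1, 0} -> 2 cell(s)

Answer: 2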